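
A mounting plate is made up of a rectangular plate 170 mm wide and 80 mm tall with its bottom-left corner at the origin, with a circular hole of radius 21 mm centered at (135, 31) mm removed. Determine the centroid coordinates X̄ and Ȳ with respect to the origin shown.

X̄ = 79.33 mm, Ȳ = 41.02 mm

plate: A = 170 × 80 = 13600.00, centroid at (85.00, 40.00).
hole: A = −π·21² = -1385.44, centroid at (135.00, 31.00).
ΣA = 12214.56 mm², ΣAX̄ = 968965.28 mm³, ΣAȲ = 501051.29 mm³.
X̄ = 968965.28/12214.56 = 79.33 mm; Ȳ = 501051.29/12214.56 = 41.02 mm.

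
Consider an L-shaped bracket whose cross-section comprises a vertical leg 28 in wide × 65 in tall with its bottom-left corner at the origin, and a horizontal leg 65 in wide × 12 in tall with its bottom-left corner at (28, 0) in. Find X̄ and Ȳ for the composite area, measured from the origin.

vertical leg: A = 28 × 65 = 1820.00, centroid at (14.00, 32.50).
horizontal leg: A = 65 × 12 = 780.00, centroid at (60.50, 6.00).
ΣA = 2600.00 in², ΣAX̄ = 72670.00 in³, ΣAȲ = 63830.00 in³.
X̄ = 72670.00/2600.00 = 27.95 in; Ȳ = 63830.00/2600.00 = 24.55 in.

X̄ = 27.95 in, Ȳ = 24.55 in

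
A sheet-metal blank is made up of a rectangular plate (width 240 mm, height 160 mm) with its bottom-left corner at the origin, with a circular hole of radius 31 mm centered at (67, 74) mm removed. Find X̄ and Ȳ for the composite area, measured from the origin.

X̄ = 124.52 mm, Ȳ = 80.51 mm

plate: A = 240 × 160 = 38400.00, centroid at (120.00, 80.00).
hole: A = −π·31² = -3019.07, centroid at (67.00, 74.00).
ΣA = 35380.93 mm², ΣAX̄ = 4405722.27 mm³, ΣAȲ = 2848588.78 mm³.
X̄ = 4405722.27/35380.93 = 124.52 mm; Ȳ = 2848588.78/35380.93 = 80.51 mm.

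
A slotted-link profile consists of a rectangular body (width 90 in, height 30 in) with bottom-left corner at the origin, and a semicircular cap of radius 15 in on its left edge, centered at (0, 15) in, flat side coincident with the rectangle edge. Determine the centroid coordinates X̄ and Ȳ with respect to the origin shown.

X̄ = 39.05 in, Ȳ = 15.00 in

rectangular body: A = 90 × 30 = 2700.00, centroid at (45.00, 15.00).
semicircular end: A = ½π·15² = 353.43, centroid at (-6.37, 15.00).
ΣA = 3053.43 in²
ΣAX̄ = (2700.00)(45.00) + (353.43)(-6.37) = 119250.00 in³
ΣAȲ = (2700.00)(15.00) + (353.43)(15.00) = 45801.44 in³
X̄ = 119250.00 / 3053.43 = 39.05 in
Ȳ = 45801.44 / 3053.43 = 15.00 in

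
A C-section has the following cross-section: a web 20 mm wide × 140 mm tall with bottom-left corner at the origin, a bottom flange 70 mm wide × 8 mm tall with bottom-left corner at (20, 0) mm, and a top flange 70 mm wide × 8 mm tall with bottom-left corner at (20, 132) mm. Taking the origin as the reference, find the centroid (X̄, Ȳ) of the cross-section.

web: A = 20 × 140 = 2800.00, centroid at (10.00, 70.00).
bottom flange: A = 70 × 8 = 560.00, centroid at (55.00, 4.00).
top flange: A = 70 × 8 = 560.00, centroid at (55.00, 136.00).
ΣA = 3920.00 mm², ΣAX̄ = 89600.00 mm³, ΣAȲ = 274400.00 mm³.
X̄ = 89600.00/3920.00 = 22.86 mm; Ȳ = 274400.00/3920.00 = 70.00 mm.

X̄ = 22.86 mm, Ȳ = 70.00 mm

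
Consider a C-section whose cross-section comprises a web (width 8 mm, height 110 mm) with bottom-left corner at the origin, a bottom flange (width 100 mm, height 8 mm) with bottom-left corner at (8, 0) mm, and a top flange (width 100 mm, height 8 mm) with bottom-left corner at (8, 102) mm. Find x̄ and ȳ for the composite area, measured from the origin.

x̄ = 38.84 mm, ȳ = 55.00 mm

web: A = 8 × 110 = 880.00, centroid at (4.00, 55.00).
bottom flange: A = 100 × 8 = 800.00, centroid at (58.00, 4.00).
top flange: A = 100 × 8 = 800.00, centroid at (58.00, 106.00).
ΣA = 2480.00 mm², ΣAx̄ = 96320.00 mm³, ΣAȳ = 136400.00 mm³.
x̄ = 96320.00/2480.00 = 38.84 mm; ȳ = 136400.00/2480.00 = 55.00 mm.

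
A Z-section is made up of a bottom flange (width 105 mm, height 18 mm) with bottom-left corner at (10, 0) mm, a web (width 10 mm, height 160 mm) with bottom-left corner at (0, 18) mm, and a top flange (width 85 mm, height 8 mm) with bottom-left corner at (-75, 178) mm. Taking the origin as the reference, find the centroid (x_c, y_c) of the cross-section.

Part | A | x̄ᵢ | ȳᵢ | A·x̄ᵢ | A·ȳᵢ
bottom flange | 1890.00 | 62.50 | 9.00 | 118125.00 | 17010.00
web | 1600.00 | 5.00 | 98.00 | 8000.00 | 156800.00
top flange | 680.00 | -32.50 | 182.00 | -22100.00 | 123760.00
Σ | 4170.00 |  |  | 104025.00 | 297570.00
x_c = 104025.00 / 4170.00 = 24.95 mm
y_c = 297570.00 / 4170.00 = 71.36 mm

x_c = 24.95 mm, y_c = 71.36 mm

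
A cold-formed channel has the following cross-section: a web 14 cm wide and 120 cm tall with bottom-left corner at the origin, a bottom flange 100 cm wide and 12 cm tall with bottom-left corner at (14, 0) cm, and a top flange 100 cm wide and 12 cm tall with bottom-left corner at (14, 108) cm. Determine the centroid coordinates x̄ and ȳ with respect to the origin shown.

x̄ = 40.53 cm, ȳ = 60.00 cm

Part | A | x̄ᵢ | ȳᵢ | A·x̄ᵢ | A·ȳᵢ
web | 1680.00 | 7.00 | 60.00 | 11760.00 | 100800.00
bottom flange | 1200.00 | 64.00 | 6.00 | 76800.00 | 7200.00
top flange | 1200.00 | 64.00 | 114.00 | 76800.00 | 136800.00
Σ | 4080.00 |  |  | 165360.00 | 244800.00
x̄ = 165360.00 / 4080.00 = 40.53 cm
ȳ = 244800.00 / 4080.00 = 60.00 cm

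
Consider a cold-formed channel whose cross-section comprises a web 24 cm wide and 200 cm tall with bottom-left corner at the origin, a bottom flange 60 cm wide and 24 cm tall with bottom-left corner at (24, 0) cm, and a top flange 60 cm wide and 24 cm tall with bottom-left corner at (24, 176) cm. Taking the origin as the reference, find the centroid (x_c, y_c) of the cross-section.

web: A = 24 × 200 = 4800.00, centroid at (12.00, 100.00).
bottom flange: A = 60 × 24 = 1440.00, centroid at (54.00, 12.00).
top flange: A = 60 × 24 = 1440.00, centroid at (54.00, 188.00).
ΣA = 7680.00 cm², ΣAx_c = 213120.00 cm³, ΣAy_c = 768000.00 cm³.
x_c = 213120.00/7680.00 = 27.75 cm; y_c = 768000.00/7680.00 = 100.00 cm.

x_c = 27.75 cm, y_c = 100.00 cm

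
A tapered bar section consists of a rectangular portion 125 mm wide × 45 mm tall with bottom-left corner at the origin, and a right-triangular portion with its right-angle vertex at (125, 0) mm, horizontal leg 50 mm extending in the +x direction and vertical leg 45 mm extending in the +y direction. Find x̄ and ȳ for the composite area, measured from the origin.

x̄ = 75.69 mm, ȳ = 21.25 mm

rectangular portion: A = 125 × 45 = 5625.00, centroid at (62.50, 22.50).
triangular portion: A = ½·50·45 = 1125.00, centroid at (141.67, 15.00).
ΣA = 6750.00 mm²
ΣAx̄ = (5625.00)(62.50) + (1125.00)(141.67) = 510937.50 mm³
ΣAȳ = (5625.00)(22.50) + (1125.00)(15.00) = 143437.50 mm³
x̄ = 510937.50 / 6750.00 = 75.69 mm
ȳ = 143437.50 / 6750.00 = 21.25 mm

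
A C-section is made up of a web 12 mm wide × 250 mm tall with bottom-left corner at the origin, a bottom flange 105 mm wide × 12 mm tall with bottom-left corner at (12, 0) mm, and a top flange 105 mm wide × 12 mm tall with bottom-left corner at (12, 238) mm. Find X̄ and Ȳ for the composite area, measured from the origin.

X̄ = 32.71 mm, Ȳ = 125.00 mm

Part | A | x̄ᵢ | ȳᵢ | A·x̄ᵢ | A·ȳᵢ
web | 3000.00 | 6.00 | 125.00 | 18000.00 | 375000.00
bottom flange | 1260.00 | 64.50 | 6.00 | 81270.00 | 7560.00
top flange | 1260.00 | 64.50 | 244.00 | 81270.00 | 307440.00
Σ | 5520.00 |  |  | 180540.00 | 690000.00
X̄ = 180540.00 / 5520.00 = 32.71 mm
Ȳ = 690000.00 / 5520.00 = 125.00 mm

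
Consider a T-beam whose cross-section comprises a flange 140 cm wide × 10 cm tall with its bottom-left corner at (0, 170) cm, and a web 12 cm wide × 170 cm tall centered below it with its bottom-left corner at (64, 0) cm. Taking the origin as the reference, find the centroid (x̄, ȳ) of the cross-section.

web: A = 12 × 170 = 2040.00, centroid at (70.00, 85.00).
flange: A = 140 × 10 = 1400.00, centroid at (70.00, 175.00).
ΣA = 3440.00 cm²
ΣAx̄ = (2040.00)(70.00) + (1400.00)(70.00) = 240800.00 cm³
ΣAȳ = (2040.00)(85.00) + (1400.00)(175.00) = 418400.00 cm³
x̄ = 240800.00 / 3440.00 = 70.00 cm
ȳ = 418400.00 / 3440.00 = 121.63 cm

x̄ = 70.00 cm, ȳ = 121.63 cm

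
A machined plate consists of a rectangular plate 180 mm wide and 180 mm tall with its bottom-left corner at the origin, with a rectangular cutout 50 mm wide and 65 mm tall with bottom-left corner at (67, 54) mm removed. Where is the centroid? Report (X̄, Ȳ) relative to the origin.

X̄ = 89.78 mm, Ȳ = 90.39 mm

plate: A = 180 × 180 = 32400.00, centroid at (90.00, 90.00).
hole: A = −(50 × 65) = -3250.00, centroid at (92.00, 86.50).
ΣA = 29150.00 mm², ΣAX̄ = 2617000.00 mm³, ΣAȲ = 2634875.00 mm³.
X̄ = 2617000.00/29150.00 = 89.78 mm; Ȳ = 2634875.00/29150.00 = 90.39 mm.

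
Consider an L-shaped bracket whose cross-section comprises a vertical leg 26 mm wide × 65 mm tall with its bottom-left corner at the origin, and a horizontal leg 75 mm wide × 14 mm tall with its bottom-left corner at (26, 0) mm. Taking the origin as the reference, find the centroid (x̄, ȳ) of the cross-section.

x̄ = 32.35 mm, ȳ = 22.73 mm

Part | A | x̄ᵢ | ȳᵢ | A·x̄ᵢ | A·ȳᵢ
vertical leg | 1690.00 | 13.00 | 32.50 | 21970.00 | 54925.00
horizontal leg | 1050.00 | 63.50 | 7.00 | 66675.00 | 7350.00
Σ | 2740.00 |  |  | 88645.00 | 62275.00
x̄ = 88645.00 / 2740.00 = 32.35 mm
ȳ = 62275.00 / 2740.00 = 22.73 mm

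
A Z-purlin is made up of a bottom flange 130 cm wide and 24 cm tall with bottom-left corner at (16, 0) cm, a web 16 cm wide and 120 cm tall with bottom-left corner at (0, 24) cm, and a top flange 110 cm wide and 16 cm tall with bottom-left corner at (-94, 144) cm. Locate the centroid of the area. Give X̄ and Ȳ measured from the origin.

bottom flange: A = 130 × 24 = 3120.00, centroid at (81.00, 12.00).
web: A = 16 × 120 = 1920.00, centroid at (8.00, 84.00).
top flange: A = 110 × 16 = 1760.00, centroid at (-39.00, 152.00).
ΣA = 6800.00 cm²
ΣAX̄ = (3120.00)(81.00) + (1920.00)(8.00) + (1760.00)(-39.00) = 199440.00 cm³
ΣAȲ = (3120.00)(12.00) + (1920.00)(84.00) + (1760.00)(152.00) = 466240.00 cm³
X̄ = 199440.00 / 6800.00 = 29.33 cm
Ȳ = 466240.00 / 6800.00 = 68.56 cm

X̄ = 29.33 cm, Ȳ = 68.56 cm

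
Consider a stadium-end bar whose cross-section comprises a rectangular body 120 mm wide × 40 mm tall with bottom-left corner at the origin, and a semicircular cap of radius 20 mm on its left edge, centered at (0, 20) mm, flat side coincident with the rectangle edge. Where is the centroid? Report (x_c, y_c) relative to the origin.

x_c = 52.07 mm, y_c = 20.00 mm

Part | A | x̄ᵢ | ȳᵢ | A·x̄ᵢ | A·ȳᵢ
rectangular body | 4800.00 | 60.00 | 20.00 | 288000.00 | 96000.00
semicircular end | 628.32 | -8.49 | 20.00 | -5333.33 | 12566.37
Σ | 5428.32 |  |  | 282666.67 | 108566.37
x_c = 282666.67 / 5428.32 = 52.07 mm
y_c = 108566.37 / 5428.32 = 20.00 mm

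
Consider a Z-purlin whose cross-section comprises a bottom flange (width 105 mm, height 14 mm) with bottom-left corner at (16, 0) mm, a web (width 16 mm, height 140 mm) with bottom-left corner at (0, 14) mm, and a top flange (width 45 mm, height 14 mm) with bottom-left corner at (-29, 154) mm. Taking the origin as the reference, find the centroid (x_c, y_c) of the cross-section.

x_c = 26.39 mm, y_c = 69.10 mm

bottom flange: A = 105 × 14 = 1470.00, centroid at (68.50, 7.00).
web: A = 16 × 140 = 2240.00, centroid at (8.00, 84.00).
top flange: A = 45 × 14 = 630.00, centroid at (-6.50, 161.00).
ΣA = 4340.00 mm²
ΣAx_c = (1470.00)(68.50) + (2240.00)(8.00) + (630.00)(-6.50) = 114520.00 mm³
ΣAy_c = (1470.00)(7.00) + (2240.00)(84.00) + (630.00)(161.00) = 299880.00 mm³
x_c = 114520.00 / 4340.00 = 26.39 mm
y_c = 299880.00 / 4340.00 = 69.10 mm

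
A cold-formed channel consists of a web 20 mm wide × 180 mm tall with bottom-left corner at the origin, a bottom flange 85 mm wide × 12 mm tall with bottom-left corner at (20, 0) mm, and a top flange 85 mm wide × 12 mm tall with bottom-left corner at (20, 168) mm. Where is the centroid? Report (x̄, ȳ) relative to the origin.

web: A = 20 × 180 = 3600.00, centroid at (10.00, 90.00).
bottom flange: A = 85 × 12 = 1020.00, centroid at (62.50, 6.00).
top flange: A = 85 × 12 = 1020.00, centroid at (62.50, 174.00).
ΣA = 5640.00 mm²
ΣAx̄ = (3600.00)(10.00) + (1020.00)(62.50) + (1020.00)(62.50) = 163500.00 mm³
ΣAȳ = (3600.00)(90.00) + (1020.00)(6.00) + (1020.00)(174.00) = 507600.00 mm³
x̄ = 163500.00 / 5640.00 = 28.99 mm
ȳ = 507600.00 / 5640.00 = 90.00 mm

x̄ = 28.99 mm, ȳ = 90.00 mm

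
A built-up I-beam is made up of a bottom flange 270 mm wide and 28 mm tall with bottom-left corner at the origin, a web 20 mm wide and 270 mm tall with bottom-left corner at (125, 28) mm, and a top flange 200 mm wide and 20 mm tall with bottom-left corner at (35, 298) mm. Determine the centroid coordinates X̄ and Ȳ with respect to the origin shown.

bottom flange: A = 270 × 28 = 7560.00, centroid at (135.00, 14.00).
web: A = 20 × 270 = 5400.00, centroid at (135.00, 163.00).
top flange: A = 200 × 20 = 4000.00, centroid at (135.00, 308.00).
ΣA = 16960.00 mm², ΣAX̄ = 2289600.00 mm³, ΣAȲ = 2218040.00 mm³.
X̄ = 2289600.00/16960.00 = 135.00 mm; Ȳ = 2218040.00/16960.00 = 130.78 mm.

X̄ = 135.00 mm, Ȳ = 130.78 mm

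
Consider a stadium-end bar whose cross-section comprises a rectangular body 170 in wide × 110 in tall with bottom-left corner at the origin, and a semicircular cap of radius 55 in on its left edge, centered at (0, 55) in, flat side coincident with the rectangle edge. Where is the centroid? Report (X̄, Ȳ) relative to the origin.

X̄ = 63.05 in, Ȳ = 55.00 in

Part | A | x̄ᵢ | ȳᵢ | A·x̄ᵢ | A·ȳᵢ
rectangular body | 18700.00 | 85.00 | 55.00 | 1589500.00 | 1028500.00
semicircular end | 4751.66 | -23.34 | 55.00 | -110916.67 | 261341.24
Σ | 23451.66 |  |  | 1478583.33 | 1289841.24
X̄ = 1478583.33 / 23451.66 = 63.05 in
Ȳ = 1289841.24 / 23451.66 = 55.00 in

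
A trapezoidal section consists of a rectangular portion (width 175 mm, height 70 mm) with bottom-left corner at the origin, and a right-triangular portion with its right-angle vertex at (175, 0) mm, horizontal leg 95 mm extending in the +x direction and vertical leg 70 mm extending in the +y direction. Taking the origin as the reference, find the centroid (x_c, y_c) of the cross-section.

x_c = 112.94 mm, y_c = 32.51 mm

rectangular portion: A = 175 × 70 = 12250.00, centroid at (87.50, 35.00).
triangular portion: A = ½·95·70 = 3325.00, centroid at (206.67, 23.33).
ΣA = 15575.00 mm², ΣAx_c = 1759041.67 mm³, ΣAy_c = 506333.33 mm³.
x_c = 1759041.67/15575.00 = 112.94 mm; y_c = 506333.33/15575.00 = 32.51 mm.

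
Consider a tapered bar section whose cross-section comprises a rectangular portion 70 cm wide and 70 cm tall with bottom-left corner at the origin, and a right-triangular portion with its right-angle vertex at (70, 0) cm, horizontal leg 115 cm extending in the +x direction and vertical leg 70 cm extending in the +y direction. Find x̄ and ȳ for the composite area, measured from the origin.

x̄ = 68.07 cm, ȳ = 29.74 cm

rectangular portion: A = 70 × 70 = 4900.00, centroid at (35.00, 35.00).
triangular portion: A = ½·115·70 = 4025.00, centroid at (108.33, 23.33).
ΣA = 8925.00 cm²
ΣAx̄ = (4900.00)(35.00) + (4025.00)(108.33) = 607541.67 cm³
ΣAȳ = (4900.00)(35.00) + (4025.00)(23.33) = 265416.67 cm³
x̄ = 607541.67 / 8925.00 = 68.07 cm
ȳ = 265416.67 / 8925.00 = 29.74 cm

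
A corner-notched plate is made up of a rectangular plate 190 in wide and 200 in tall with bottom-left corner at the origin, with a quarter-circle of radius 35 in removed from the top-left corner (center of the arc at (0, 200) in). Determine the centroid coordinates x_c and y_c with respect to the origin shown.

x_c = 97.08 in, y_c = 97.79 in

plate: A = 190 × 200 = 38000.00, centroid at (95.00, 100.00).
removed quarter-circle: A = −¼π·35² = -962.11, centroid at (14.85, 185.15).
ΣA = 37037.89 in², ΣAx_c = 3595708.33 in³, ΣAy_c = 3621869.12 in³.
x_c = 3595708.33/37037.89 = 97.08 in; y_c = 3621869.12/37037.89 = 97.79 in.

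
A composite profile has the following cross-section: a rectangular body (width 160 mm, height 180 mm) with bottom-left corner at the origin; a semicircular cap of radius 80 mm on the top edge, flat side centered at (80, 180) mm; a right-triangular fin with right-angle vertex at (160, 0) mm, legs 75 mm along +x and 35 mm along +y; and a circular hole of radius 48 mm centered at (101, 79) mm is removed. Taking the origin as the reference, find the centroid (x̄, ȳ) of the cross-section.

rectangular body: A = 160 × 180 = 28800.00, centroid at (80.00, 90.00).
semicircular top: A = ½π·80² = 10053.10, centroid at (80.00, 213.95).
triangular fin: A = ½·75·35 = 1312.50, centroid at (185.00, 11.67).
hole: A = −π·48² = -7238.23, centroid at (101.00, 79.00).
ΣA = 32927.37 mm²
ΣAx̄ = (28800.00)(80.00) + (10053.10)(80.00) + (1312.50)(185.00) + (-7238.23)(101.00) = 2619999.04 mm³
ΣAȳ = (28800.00)(90.00) + (10053.10)(213.95) + (1312.50)(11.67) + (-7238.23)(79.00) = 4186383.07 mm³
x̄ = 2619999.04 / 32927.37 = 79.57 mm
ȳ = 4186383.07 / 32927.37 = 127.14 mm

x̄ = 79.57 mm, ȳ = 127.14 mm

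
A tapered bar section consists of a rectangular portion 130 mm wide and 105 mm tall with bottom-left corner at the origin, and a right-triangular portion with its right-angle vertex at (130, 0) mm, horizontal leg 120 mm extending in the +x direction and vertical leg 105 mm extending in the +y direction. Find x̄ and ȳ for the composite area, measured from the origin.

x̄ = 98.16 mm, ȳ = 46.97 mm

Part | A | x̄ᵢ | ȳᵢ | A·x̄ᵢ | A·ȳᵢ
rectangular portion | 13650.00 | 65.00 | 52.50 | 887250.00 | 716625.00
triangular portion | 6300.00 | 170.00 | 35.00 | 1071000.00 | 220500.00
Σ | 19950.00 |  |  | 1958250.00 | 937125.00
x̄ = 1958250.00 / 19950.00 = 98.16 mm
ȳ = 937125.00 / 19950.00 = 46.97 mm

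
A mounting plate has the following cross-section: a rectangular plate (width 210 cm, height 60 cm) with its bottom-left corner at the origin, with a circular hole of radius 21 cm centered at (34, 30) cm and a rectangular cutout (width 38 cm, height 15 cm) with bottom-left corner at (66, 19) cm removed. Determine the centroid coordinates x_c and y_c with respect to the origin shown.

Part | A | x̄ᵢ | ȳᵢ | A·x̄ᵢ | A·ȳᵢ
plate | 12600.00 | 105.00 | 30.00 | 1323000.00 | 378000.00
hole 1 | -1385.44 | 34.00 | 30.00 | -47105.04 | -41563.27
hole 2 | -570.00 | 85.00 | 26.50 | -48450.00 | -15105.00
Σ | 10644.56 |  |  | 1227444.96 | 321331.73
x_c = 1227444.96 / 10644.56 = 115.31 cm
y_c = 321331.73 / 10644.56 = 30.19 cm

x_c = 115.31 cm, y_c = 30.19 cm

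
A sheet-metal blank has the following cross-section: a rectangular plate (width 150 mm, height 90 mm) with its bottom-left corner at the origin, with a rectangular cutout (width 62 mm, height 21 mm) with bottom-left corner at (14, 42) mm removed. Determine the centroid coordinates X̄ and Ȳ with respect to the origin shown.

X̄ = 78.20 mm, Ȳ = 44.20 mm

Part | A | x̄ᵢ | ȳᵢ | A·x̄ᵢ | A·ȳᵢ
plate | 13500.00 | 75.00 | 45.00 | 1012500.00 | 607500.00
hole | -1302.00 | 45.00 | 52.50 | -58590.00 | -68355.00
Σ | 12198.00 |  |  | 953910.00 | 539145.00
X̄ = 953910.00 / 12198.00 = 78.20 mm
Ȳ = 539145.00 / 12198.00 = 44.20 mm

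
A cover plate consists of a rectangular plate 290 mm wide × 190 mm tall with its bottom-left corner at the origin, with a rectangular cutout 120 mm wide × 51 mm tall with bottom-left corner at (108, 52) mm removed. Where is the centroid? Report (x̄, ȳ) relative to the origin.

x̄ = 142.13 mm, ȳ = 97.19 mm

plate: A = 290 × 190 = 55100.00, centroid at (145.00, 95.00).
hole: A = −(120 × 51) = -6120.00, centroid at (168.00, 77.50).
ΣA = 48980.00 mm²
ΣAx̄ = (55100.00)(145.00) + (-6120.00)(168.00) = 6961340.00 mm³
ΣAȳ = (55100.00)(95.00) + (-6120.00)(77.50) = 4760200.00 mm³
x̄ = 6961340.00 / 48980.00 = 142.13 mm
ȳ = 4760200.00 / 48980.00 = 97.19 mm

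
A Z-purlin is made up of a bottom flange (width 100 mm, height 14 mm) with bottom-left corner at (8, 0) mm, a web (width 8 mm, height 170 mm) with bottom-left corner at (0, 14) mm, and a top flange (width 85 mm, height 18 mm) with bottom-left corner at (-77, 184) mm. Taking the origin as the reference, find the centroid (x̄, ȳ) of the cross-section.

x̄ = 7.89 mm, ȳ = 102.50 mm

bottom flange: A = 100 × 14 = 1400.00, centroid at (58.00, 7.00).
web: A = 8 × 170 = 1360.00, centroid at (4.00, 99.00).
top flange: A = 85 × 18 = 1530.00, centroid at (-34.50, 193.00).
ΣA = 4290.00 mm², ΣAx̄ = 33855.00 mm³, ΣAȳ = 439730.00 mm³.
x̄ = 33855.00/4290.00 = 7.89 mm; ȳ = 439730.00/4290.00 = 102.50 mm.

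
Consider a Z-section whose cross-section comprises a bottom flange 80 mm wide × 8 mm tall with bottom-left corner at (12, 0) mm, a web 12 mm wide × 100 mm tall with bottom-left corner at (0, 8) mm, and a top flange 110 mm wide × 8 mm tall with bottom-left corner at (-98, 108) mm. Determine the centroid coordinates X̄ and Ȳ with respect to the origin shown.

bottom flange: A = 80 × 8 = 640.00, centroid at (52.00, 4.00).
web: A = 12 × 100 = 1200.00, centroid at (6.00, 58.00).
top flange: A = 110 × 8 = 880.00, centroid at (-43.00, 112.00).
ΣA = 2720.00 mm²
ΣAX̄ = (640.00)(52.00) + (1200.00)(6.00) + (880.00)(-43.00) = 2640.00 mm³
ΣAȲ = (640.00)(4.00) + (1200.00)(58.00) + (880.00)(112.00) = 170720.00 mm³
X̄ = 2640.00 / 2720.00 = 0.97 mm
Ȳ = 170720.00 / 2720.00 = 62.76 mm

X̄ = 0.97 mm, Ȳ = 62.76 mm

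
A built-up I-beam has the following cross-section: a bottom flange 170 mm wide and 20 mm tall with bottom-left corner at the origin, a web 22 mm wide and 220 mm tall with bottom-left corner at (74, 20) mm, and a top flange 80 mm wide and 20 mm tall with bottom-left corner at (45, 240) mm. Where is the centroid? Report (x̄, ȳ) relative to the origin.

x̄ = 85.00 mm, ȳ = 108.05 mm

Part | A | x̄ᵢ | ȳᵢ | A·x̄ᵢ | A·ȳᵢ
bottom flange | 3400.00 | 85.00 | 10.00 | 289000.00 | 34000.00
web | 4840.00 | 85.00 | 130.00 | 411400.00 | 629200.00
top flange | 1600.00 | 85.00 | 250.00 | 136000.00 | 400000.00
Σ | 9840.00 |  |  | 836400.00 | 1063200.00
x̄ = 836400.00 / 9840.00 = 85.00 mm
ȳ = 1063200.00 / 9840.00 = 108.05 mm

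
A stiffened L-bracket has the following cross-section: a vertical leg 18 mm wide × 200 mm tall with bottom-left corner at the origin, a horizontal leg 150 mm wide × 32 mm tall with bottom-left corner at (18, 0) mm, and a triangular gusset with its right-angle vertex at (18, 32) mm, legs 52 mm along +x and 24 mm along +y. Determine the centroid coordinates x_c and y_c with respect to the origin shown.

x_c = 55.50 mm, y_c = 51.17 mm

vertical leg: A = 18 × 200 = 3600.00, centroid at (9.00, 100.00).
horizontal leg: A = 150 × 32 = 4800.00, centroid at (93.00, 16.00).
gusset: A = ½·52·24 = 624.00, centroid at (35.33, 40.00).
ΣA = 9024.00 mm²
ΣAx_c = (3600.00)(9.00) + (4800.00)(93.00) + (624.00)(35.33) = 500848.00 mm³
ΣAy_c = (3600.00)(100.00) + (4800.00)(16.00) + (624.00)(40.00) = 461760.00 mm³
x_c = 500848.00 / 9024.00 = 55.50 mm
y_c = 461760.00 / 9024.00 = 51.17 mm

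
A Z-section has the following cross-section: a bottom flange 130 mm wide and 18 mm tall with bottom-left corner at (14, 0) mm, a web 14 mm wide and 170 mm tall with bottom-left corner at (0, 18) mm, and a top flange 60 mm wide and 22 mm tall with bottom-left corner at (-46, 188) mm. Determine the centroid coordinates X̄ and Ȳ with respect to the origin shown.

X̄ = 29.87 mm, Ȳ = 87.56 mm

Part | A | x̄ᵢ | ȳᵢ | A·x̄ᵢ | A·ȳᵢ
bottom flange | 2340.00 | 79.00 | 9.00 | 184860.00 | 21060.00
web | 2380.00 | 7.00 | 103.00 | 16660.00 | 245140.00
top flange | 1320.00 | -16.00 | 199.00 | -21120.00 | 262680.00
Σ | 6040.00 |  |  | 180400.00 | 528880.00
X̄ = 180400.00 / 6040.00 = 29.87 mm
Ȳ = 528880.00 / 6040.00 = 87.56 mm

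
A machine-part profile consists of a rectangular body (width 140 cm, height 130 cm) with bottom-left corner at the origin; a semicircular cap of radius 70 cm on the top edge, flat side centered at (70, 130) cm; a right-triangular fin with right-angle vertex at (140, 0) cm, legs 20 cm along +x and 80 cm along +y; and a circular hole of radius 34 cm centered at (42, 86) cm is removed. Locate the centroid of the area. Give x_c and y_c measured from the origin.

Part | A | x̄ᵢ | ȳᵢ | A·x̄ᵢ | A·ȳᵢ
rectangular body | 18200.00 | 70.00 | 65.00 | 1274000.00 | 1183000.00
semicircular top | 7696.90 | 70.00 | 159.71 | 538783.14 | 1229263.93
triangular fin | 800.00 | 146.67 | 26.67 | 117333.33 | 21333.33
hole | -3631.68 | 42.00 | 86.00 | -152530.61 | -312324.58
Σ | 23065.22 |  |  | 1777585.87 | 2121272.68
x_c = 1777585.87 / 23065.22 = 77.07 cm
y_c = 2121272.68 / 23065.22 = 91.97 cm

x_c = 77.07 cm, y_c = 91.97 cm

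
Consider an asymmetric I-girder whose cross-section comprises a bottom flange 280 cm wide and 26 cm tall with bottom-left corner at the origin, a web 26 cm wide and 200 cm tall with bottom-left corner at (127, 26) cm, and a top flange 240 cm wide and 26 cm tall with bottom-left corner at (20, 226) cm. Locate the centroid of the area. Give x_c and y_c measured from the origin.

x_c = 140.00 cm, y_c = 119.72 cm

bottom flange: A = 280 × 26 = 7280.00, centroid at (140.00, 13.00).
web: A = 26 × 200 = 5200.00, centroid at (140.00, 126.00).
top flange: A = 240 × 26 = 6240.00, centroid at (140.00, 239.00).
ΣA = 18720.00 cm²
ΣAx_c = (7280.00)(140.00) + (5200.00)(140.00) + (6240.00)(140.00) = 2620800.00 cm³
ΣAy_c = (7280.00)(13.00) + (5200.00)(126.00) + (6240.00)(239.00) = 2241200.00 cm³
x_c = 2620800.00 / 18720.00 = 140.00 cm
y_c = 2241200.00 / 18720.00 = 119.72 cm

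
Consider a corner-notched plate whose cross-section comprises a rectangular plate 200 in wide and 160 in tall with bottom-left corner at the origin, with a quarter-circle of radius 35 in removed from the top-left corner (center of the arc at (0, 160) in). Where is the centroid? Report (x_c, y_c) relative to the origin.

plate: A = 200 × 160 = 32000.00, centroid at (100.00, 80.00).
removed quarter-circle: A = −¼π·35² = -962.11, centroid at (14.85, 145.15).
ΣA = 31037.89 in², ΣAx_c = 3185708.33 in³, ΣAy_c = 2420353.63 in³.
x_c = 3185708.33/31037.89 = 102.64 in; y_c = 2420353.63/31037.89 = 77.98 in.

x_c = 102.64 in, y_c = 77.98 in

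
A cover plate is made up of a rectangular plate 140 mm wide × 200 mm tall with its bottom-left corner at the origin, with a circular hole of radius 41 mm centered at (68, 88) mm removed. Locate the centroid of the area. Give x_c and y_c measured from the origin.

x_c = 70.46 mm, y_c = 102.79 mm

plate: A = 140 × 200 = 28000.00, centroid at (70.00, 100.00).
hole: A = −π·41² = -5281.02, centroid at (68.00, 88.00).
ΣA = 22718.98 mm², ΣAx_c = 1600890.83 mm³, ΣAy_c = 2335270.48 mm³.
x_c = 1600890.83/22718.98 = 70.46 mm; y_c = 2335270.48/22718.98 = 102.79 mm.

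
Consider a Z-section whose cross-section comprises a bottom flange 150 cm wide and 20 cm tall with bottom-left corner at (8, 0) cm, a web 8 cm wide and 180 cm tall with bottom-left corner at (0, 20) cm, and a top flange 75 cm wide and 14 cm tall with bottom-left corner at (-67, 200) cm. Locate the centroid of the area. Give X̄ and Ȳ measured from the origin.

bottom flange: A = 150 × 20 = 3000.00, centroid at (83.00, 10.00).
web: A = 8 × 180 = 1440.00, centroid at (4.00, 110.00).
top flange: A = 75 × 14 = 1050.00, centroid at (-29.50, 207.00).
ΣA = 5490.00 cm²
ΣAX̄ = (3000.00)(83.00) + (1440.00)(4.00) + (1050.00)(-29.50) = 223785.00 cm³
ΣAȲ = (3000.00)(10.00) + (1440.00)(110.00) + (1050.00)(207.00) = 405750.00 cm³
X̄ = 223785.00 / 5490.00 = 40.76 cm
Ȳ = 405750.00 / 5490.00 = 73.91 cm

X̄ = 40.76 cm, Ȳ = 73.91 cm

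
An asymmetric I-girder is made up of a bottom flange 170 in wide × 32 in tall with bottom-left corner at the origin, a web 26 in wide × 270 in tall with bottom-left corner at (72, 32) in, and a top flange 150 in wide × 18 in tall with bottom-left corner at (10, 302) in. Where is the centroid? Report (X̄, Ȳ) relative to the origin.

X̄ = 85.00 in, Ȳ = 138.46 in

bottom flange: A = 170 × 32 = 5440.00, centroid at (85.00, 16.00).
web: A = 26 × 270 = 7020.00, centroid at (85.00, 167.00).
top flange: A = 150 × 18 = 2700.00, centroid at (85.00, 311.00).
ΣA = 15160.00 in²
ΣAX̄ = (5440.00)(85.00) + (7020.00)(85.00) + (2700.00)(85.00) = 1288600.00 in³
ΣAȲ = (5440.00)(16.00) + (7020.00)(167.00) + (2700.00)(311.00) = 2099080.00 in³
X̄ = 1288600.00 / 15160.00 = 85.00 in
Ȳ = 2099080.00 / 15160.00 = 138.46 in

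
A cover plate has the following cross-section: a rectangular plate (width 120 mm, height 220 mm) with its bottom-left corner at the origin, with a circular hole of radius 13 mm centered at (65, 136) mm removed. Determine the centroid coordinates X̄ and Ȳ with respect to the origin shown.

X̄ = 59.90 mm, Ȳ = 109.47 mm

Part | A | x̄ᵢ | ȳᵢ | A·x̄ᵢ | A·ȳᵢ
plate | 26400.00 | 60.00 | 110.00 | 1584000.00 | 2904000.00
hole | -530.93 | 65.00 | 136.00 | -34510.40 | -72206.37
Σ | 25869.07 |  |  | 1549489.60 | 2831793.63
X̄ = 1549489.60 / 25869.07 = 59.90 mm
Ȳ = 2831793.63 / 25869.07 = 109.47 mm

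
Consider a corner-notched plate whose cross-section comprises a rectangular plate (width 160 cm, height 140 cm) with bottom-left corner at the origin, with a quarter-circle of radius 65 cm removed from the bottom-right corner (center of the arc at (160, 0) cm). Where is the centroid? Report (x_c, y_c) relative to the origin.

Part | A | x̄ᵢ | ȳᵢ | A·x̄ᵢ | A·ȳᵢ
plate | 22400.00 | 80.00 | 70.00 | 1792000.00 | 1568000.00
removed quarter-circle | -3318.31 | 132.41 | 27.59 | -439387.49 | -91541.67
Σ | 19081.69 |  |  | 1352612.51 | 1476458.33
x_c = 1352612.51 / 19081.69 = 70.89 cm
y_c = 1476458.33 / 19081.69 = 77.38 cm

x_c = 70.89 cm, y_c = 77.38 cm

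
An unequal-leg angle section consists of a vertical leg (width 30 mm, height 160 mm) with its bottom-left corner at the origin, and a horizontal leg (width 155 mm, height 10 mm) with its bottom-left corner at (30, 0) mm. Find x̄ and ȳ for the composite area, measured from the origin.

vertical leg: A = 30 × 160 = 4800.00, centroid at (15.00, 80.00).
horizontal leg: A = 155 × 10 = 1550.00, centroid at (107.50, 5.00).
ΣA = 6350.00 mm², ΣAx̄ = 238625.00 mm³, ΣAȳ = 391750.00 mm³.
x̄ = 238625.00/6350.00 = 37.58 mm; ȳ = 391750.00/6350.00 = 61.69 mm.

x̄ = 37.58 mm, ȳ = 61.69 mm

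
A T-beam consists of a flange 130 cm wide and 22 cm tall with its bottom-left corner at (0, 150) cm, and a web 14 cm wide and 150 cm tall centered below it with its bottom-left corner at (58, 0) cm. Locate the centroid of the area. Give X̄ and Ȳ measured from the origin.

X̄ = 65.00 cm, Ȳ = 124.59 cm

web: A = 14 × 150 = 2100.00, centroid at (65.00, 75.00).
flange: A = 130 × 22 = 2860.00, centroid at (65.00, 161.00).
ΣA = 4960.00 cm²
ΣAX̄ = (2100.00)(65.00) + (2860.00)(65.00) = 322400.00 cm³
ΣAȲ = (2100.00)(75.00) + (2860.00)(161.00) = 617960.00 cm³
X̄ = 322400.00 / 4960.00 = 65.00 cm
Ȳ = 617960.00 / 4960.00 = 124.59 cm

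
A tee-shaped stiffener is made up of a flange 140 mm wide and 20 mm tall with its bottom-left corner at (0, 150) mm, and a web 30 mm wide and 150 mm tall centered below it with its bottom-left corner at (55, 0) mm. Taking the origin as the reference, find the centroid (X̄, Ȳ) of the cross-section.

web: A = 30 × 150 = 4500.00, centroid at (70.00, 75.00).
flange: A = 140 × 20 = 2800.00, centroid at (70.00, 160.00).
ΣA = 7300.00 mm², ΣAX̄ = 511000.00 mm³, ΣAȲ = 785500.00 mm³.
X̄ = 511000.00/7300.00 = 70.00 mm; Ȳ = 785500.00/7300.00 = 107.60 mm.

X̄ = 70.00 mm, Ȳ = 107.60 mm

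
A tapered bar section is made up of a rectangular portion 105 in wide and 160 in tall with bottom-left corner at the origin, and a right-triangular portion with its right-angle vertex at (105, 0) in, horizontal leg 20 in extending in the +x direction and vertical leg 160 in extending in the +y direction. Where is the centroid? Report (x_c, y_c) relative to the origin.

Part | A | x̄ᵢ | ȳᵢ | A·x̄ᵢ | A·ȳᵢ
rectangular portion | 16800.00 | 52.50 | 80.00 | 882000.00 | 1344000.00
triangular portion | 1600.00 | 111.67 | 53.33 | 178666.67 | 85333.33
Σ | 18400.00 |  |  | 1060666.67 | 1429333.33
x_c = 1060666.67 / 18400.00 = 57.64 in
y_c = 1429333.33 / 18400.00 = 77.68 in

x_c = 57.64 in, y_c = 77.68 in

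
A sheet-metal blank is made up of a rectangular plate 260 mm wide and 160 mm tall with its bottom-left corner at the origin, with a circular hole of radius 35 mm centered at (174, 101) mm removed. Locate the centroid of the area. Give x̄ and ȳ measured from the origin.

x̄ = 125.51 mm, ȳ = 77.86 mm

plate: A = 260 × 160 = 41600.00, centroid at (130.00, 80.00).
hole: A = −π·35² = -3848.45, centroid at (174.00, 101.00).
ΣA = 37751.55 mm²
ΣAx̄ = (41600.00)(130.00) + (-3848.45)(174.00) = 4738369.53 mm³
ΣAȳ = (41600.00)(80.00) + (-3848.45)(101.00) = 2939306.45 mm³
x̄ = 4738369.53 / 37751.55 = 125.51 mm
ȳ = 2939306.45 / 37751.55 = 77.86 mm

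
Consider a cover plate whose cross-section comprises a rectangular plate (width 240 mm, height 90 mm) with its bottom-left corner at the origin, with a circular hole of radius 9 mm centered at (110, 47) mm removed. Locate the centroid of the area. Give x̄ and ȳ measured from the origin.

Part | A | x̄ᵢ | ȳᵢ | A·x̄ᵢ | A·ȳᵢ
plate | 21600.00 | 120.00 | 45.00 | 2592000.00 | 972000.00
hole | -254.47 | 110.00 | 47.00 | -27991.59 | -11960.04
Σ | 21345.53 |  |  | 2564008.41 | 960039.96
x̄ = 2564008.41 / 21345.53 = 120.12 mm
ȳ = 960039.96 / 21345.53 = 44.98 mm

x̄ = 120.12 mm, ȳ = 44.98 mm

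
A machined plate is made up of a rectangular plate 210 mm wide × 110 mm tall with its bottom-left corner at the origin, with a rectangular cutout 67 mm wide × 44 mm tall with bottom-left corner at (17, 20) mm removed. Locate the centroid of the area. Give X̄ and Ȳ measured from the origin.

plate: A = 210 × 110 = 23100.00, centroid at (105.00, 55.00).
hole: A = −(67 × 44) = -2948.00, centroid at (50.50, 42.00).
ΣA = 20152.00 mm²
ΣAX̄ = (23100.00)(105.00) + (-2948.00)(50.50) = 2276626.00 mm³
ΣAȲ = (23100.00)(55.00) + (-2948.00)(42.00) = 1146684.00 mm³
X̄ = 2276626.00 / 20152.00 = 112.97 mm
Ȳ = 1146684.00 / 20152.00 = 56.90 mm

X̄ = 112.97 mm, Ȳ = 56.90 mm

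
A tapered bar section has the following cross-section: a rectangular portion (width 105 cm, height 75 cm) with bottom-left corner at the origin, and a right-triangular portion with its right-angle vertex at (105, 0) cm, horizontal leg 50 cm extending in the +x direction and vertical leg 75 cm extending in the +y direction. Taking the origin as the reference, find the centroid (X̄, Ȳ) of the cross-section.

X̄ = 65.80 cm, Ȳ = 35.10 cm

rectangular portion: A = 105 × 75 = 7875.00, centroid at (52.50, 37.50).
triangular portion: A = ½·50·75 = 1875.00, centroid at (121.67, 25.00).
ΣA = 9750.00 cm², ΣAX̄ = 641562.50 cm³, ΣAȲ = 342187.50 cm³.
X̄ = 641562.50/9750.00 = 65.80 cm; Ȳ = 342187.50/9750.00 = 35.10 cm.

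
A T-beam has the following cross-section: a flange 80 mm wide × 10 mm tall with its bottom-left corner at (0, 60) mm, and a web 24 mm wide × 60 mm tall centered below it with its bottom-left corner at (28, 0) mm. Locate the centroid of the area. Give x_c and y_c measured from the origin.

web: A = 24 × 60 = 1440.00, centroid at (40.00, 30.00).
flange: A = 80 × 10 = 800.00, centroid at (40.00, 65.00).
ΣA = 2240.00 mm², ΣAx_c = 89600.00 mm³, ΣAy_c = 95200.00 mm³.
x_c = 89600.00/2240.00 = 40.00 mm; y_c = 95200.00/2240.00 = 42.50 mm.

x_c = 40.00 mm, y_c = 42.50 mm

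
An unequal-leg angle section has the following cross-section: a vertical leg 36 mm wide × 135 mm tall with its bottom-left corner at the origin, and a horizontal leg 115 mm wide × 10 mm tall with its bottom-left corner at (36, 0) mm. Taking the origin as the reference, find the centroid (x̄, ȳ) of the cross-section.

vertical leg: A = 36 × 135 = 4860.00, centroid at (18.00, 67.50).
horizontal leg: A = 115 × 10 = 1150.00, centroid at (93.50, 5.00).
ΣA = 6010.00 mm², ΣAx̄ = 195005.00 mm³, ΣAȳ = 333800.00 mm³.
x̄ = 195005.00/6010.00 = 32.45 mm; ȳ = 333800.00/6010.00 = 55.54 mm.

x̄ = 32.45 mm, ȳ = 55.54 mm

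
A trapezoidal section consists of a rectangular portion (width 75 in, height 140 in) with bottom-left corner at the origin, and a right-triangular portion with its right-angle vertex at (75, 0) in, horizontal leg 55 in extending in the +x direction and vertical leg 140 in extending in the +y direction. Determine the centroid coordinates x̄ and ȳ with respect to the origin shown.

rectangular portion: A = 75 × 140 = 10500.00, centroid at (37.50, 70.00).
triangular portion: A = ½·55·140 = 3850.00, centroid at (93.33, 46.67).
ΣA = 14350.00 in²
ΣAx̄ = (10500.00)(37.50) + (3850.00)(93.33) = 753083.33 in³
ΣAȳ = (10500.00)(70.00) + (3850.00)(46.67) = 914666.67 in³
x̄ = 753083.33 / 14350.00 = 52.48 in
ȳ = 914666.67 / 14350.00 = 63.74 in

x̄ = 52.48 in, ȳ = 63.74 in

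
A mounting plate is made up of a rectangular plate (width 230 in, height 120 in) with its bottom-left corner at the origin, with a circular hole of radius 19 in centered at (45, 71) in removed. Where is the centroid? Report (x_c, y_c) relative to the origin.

x_c = 118.00 in, y_c = 59.53 in

Part | A | x̄ᵢ | ȳᵢ | A·x̄ᵢ | A·ȳᵢ
plate | 27600.00 | 115.00 | 60.00 | 3174000.00 | 1656000.00
hole | -1134.11 | 45.00 | 71.00 | -51035.17 | -80522.16
Σ | 26465.89 |  |  | 3122964.83 | 1575477.84
x_c = 3122964.83 / 26465.89 = 118.00 in
y_c = 1575477.84 / 26465.89 = 59.53 in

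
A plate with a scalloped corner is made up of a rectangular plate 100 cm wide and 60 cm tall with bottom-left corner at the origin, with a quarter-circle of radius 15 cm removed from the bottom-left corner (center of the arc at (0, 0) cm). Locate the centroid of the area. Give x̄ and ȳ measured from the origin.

x̄ = 51.32 cm, ȳ = 30.72 cm

Part | A | x̄ᵢ | ȳᵢ | A·x̄ᵢ | A·ȳᵢ
plate | 6000.00 | 50.00 | 30.00 | 300000.00 | 180000.00
removed quarter-circle | -176.71 | 6.37 | 6.37 | -1125.00 | -1125.00
Σ | 5823.29 |  |  | 298875.00 | 178875.00
x̄ = 298875.00 / 5823.29 = 51.32 cm
ȳ = 178875.00 / 5823.29 = 30.72 cm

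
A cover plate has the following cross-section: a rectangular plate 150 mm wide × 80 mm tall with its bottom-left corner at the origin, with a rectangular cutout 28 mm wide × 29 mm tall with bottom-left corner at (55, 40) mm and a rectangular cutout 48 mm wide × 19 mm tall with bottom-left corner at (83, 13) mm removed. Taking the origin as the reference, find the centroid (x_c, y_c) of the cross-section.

Part | A | x̄ᵢ | ȳᵢ | A·x̄ᵢ | A·ȳᵢ
plate | 12000.00 | 75.00 | 40.00 | 900000.00 | 480000.00
hole 1 | -812.00 | 69.00 | 54.50 | -56028.00 | -44254.00
hole 2 | -912.00 | 107.00 | 22.50 | -97584.00 | -20520.00
Σ | 10276.00 |  |  | 746388.00 | 415226.00
x_c = 746388.00 / 10276.00 = 72.63 mm
y_c = 415226.00 / 10276.00 = 40.41 mm

x_c = 72.63 mm, y_c = 40.41 mm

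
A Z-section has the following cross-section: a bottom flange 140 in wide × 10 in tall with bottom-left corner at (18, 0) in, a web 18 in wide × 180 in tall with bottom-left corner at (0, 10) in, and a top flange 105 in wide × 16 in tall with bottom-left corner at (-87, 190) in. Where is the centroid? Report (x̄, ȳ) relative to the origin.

bottom flange: A = 140 × 10 = 1400.00, centroid at (88.00, 5.00).
web: A = 18 × 180 = 3240.00, centroid at (9.00, 100.00).
top flange: A = 105 × 16 = 1680.00, centroid at (-34.50, 198.00).
ΣA = 6320.00 in², ΣAx̄ = 94400.00 in³, ΣAȳ = 663640.00 in³.
x̄ = 94400.00/6320.00 = 14.94 in; ȳ = 663640.00/6320.00 = 105.01 in.

x̄ = 14.94 in, ȳ = 105.01 in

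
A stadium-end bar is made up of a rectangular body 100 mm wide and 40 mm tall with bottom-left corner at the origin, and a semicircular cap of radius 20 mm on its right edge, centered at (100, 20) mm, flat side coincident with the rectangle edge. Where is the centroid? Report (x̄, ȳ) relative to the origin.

x̄ = 57.94 mm, ȳ = 20.00 mm

Part | A | x̄ᵢ | ȳᵢ | A·x̄ᵢ | A·ȳᵢ
rectangular body | 4000.00 | 50.00 | 20.00 | 200000.00 | 80000.00
semicircular end | 628.32 | 108.49 | 20.00 | 68165.19 | 12566.37
Σ | 4628.32 |  |  | 268165.19 | 92566.37
x̄ = 268165.19 / 4628.32 = 57.94 mm
ȳ = 92566.37 / 4628.32 = 20.00 mm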